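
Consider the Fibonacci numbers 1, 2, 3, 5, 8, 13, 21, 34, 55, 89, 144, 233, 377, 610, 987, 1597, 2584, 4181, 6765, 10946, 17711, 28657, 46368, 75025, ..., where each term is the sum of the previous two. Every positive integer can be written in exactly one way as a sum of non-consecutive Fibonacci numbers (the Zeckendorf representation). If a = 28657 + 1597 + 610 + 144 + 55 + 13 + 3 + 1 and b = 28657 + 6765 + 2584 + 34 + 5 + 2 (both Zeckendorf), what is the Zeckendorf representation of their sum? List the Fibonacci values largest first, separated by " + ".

46368 + 17711 + 4181 + 610 + 233 + 21 + 3

The two numbers are 31080 and 38047, so their sum is 69127.
take 46368 (≤ 69127); 69127 − 46368 = 22759
take 17711 (≤ 22759); 22759 − 17711 = 5048
take 4181 (≤ 5048); 5048 − 4181 = 867
take 610 (≤ 867); 867 − 610 = 257
take 233 (≤ 257); 257 − 233 = 24
take 21 (≤ 24); 24 − 21 = 3
take 3 (≤ 3); 3 − 3 = 0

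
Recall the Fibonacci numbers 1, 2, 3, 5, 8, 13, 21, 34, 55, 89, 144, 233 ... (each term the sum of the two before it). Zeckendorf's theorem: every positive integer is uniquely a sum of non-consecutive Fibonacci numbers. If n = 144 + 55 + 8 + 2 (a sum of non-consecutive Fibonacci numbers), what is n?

209

144 + 55 + 8 + 2 = 209.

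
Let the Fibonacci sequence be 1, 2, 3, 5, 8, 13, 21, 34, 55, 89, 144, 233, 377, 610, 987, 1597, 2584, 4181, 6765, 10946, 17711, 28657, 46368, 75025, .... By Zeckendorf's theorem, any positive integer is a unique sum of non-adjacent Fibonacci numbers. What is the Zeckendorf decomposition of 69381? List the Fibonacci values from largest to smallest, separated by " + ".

Greedily peel off the largest Fibonacci term at each step:
46368 ≤ 69381 < 75025, so take 46368; remainder 23013
17711 ≤ 23013 < 28657, so take 17711; remainder 5302
4181 ≤ 5302 < 6765, so take 4181; remainder 1121
987 ≤ 1121 < 1597, so take 987; remainder 134
89 ≤ 134 < 144, so take 89; remainder 45
34 ≤ 45 < 55, so take 34; remainder 11
8 ≤ 11 < 13, so take 8; remainder 3
3 ≤ 3 < 5, so take 3; remainder 0
So 69381 = 46368 + 17711 + 4181 + 987 + 89 + 34 + 8 + 3, with no two terms consecutive in the sequence.

46368 + 17711 + 4181 + 987 + 89 + 34 + 8 + 3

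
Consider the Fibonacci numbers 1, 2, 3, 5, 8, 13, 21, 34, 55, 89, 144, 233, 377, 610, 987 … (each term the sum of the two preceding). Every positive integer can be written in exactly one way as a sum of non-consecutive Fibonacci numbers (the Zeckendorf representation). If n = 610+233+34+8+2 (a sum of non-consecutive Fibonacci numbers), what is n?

887

610+233+34+8+2 = 887.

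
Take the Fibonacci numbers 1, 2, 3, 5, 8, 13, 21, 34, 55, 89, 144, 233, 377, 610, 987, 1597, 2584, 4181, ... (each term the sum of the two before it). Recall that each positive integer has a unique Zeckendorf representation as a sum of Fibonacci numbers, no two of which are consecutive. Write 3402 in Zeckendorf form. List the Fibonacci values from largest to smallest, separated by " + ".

3402 − 2584 = 818
818 − 610 = 208
208 − 144 = 64
64 − 55 = 9
9 − 8 = 1
1 − 1 = 0
So 3402 = 2584 + 610 + 144 + 55 + 8 + 1, with no two terms consecutive in the sequence.

2584 + 610 + 144 + 55 + 8 + 1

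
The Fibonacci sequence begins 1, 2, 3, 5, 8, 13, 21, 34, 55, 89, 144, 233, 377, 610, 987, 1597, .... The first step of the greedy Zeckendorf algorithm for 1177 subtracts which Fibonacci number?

987 ≤ 1177 < 1597, so the largest Fibonacci number not exceeding 1177 is 987.

987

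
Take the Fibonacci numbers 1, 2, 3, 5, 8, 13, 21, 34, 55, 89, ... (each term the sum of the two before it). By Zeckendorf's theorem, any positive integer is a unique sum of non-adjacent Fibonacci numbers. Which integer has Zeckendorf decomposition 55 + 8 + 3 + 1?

67

55 + 8 + 3 + 1 = 67.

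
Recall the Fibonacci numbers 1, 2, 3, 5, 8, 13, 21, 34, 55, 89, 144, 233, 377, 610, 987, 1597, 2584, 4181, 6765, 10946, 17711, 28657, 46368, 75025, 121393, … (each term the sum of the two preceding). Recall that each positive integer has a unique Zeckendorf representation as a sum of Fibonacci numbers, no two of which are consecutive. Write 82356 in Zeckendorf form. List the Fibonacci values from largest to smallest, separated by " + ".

75025 + 6765 + 377 + 144 + 34 + 8 + 3

75025 ≤ 82356 < 121393, so take 75025; remainder 7331
6765 ≤ 7331 < 10946, so take 6765; remainder 566
377 ≤ 566 < 610, so take 377; remainder 189
144 ≤ 189 < 233, so take 144; remainder 45
34 ≤ 45 < 55, so take 34; remainder 11
8 ≤ 11 < 13, so take 8; remainder 3
3 ≤ 3 < 5, so take 3; remainder 0
So 82356 = 75025 + 6765 + 377 + 144 + 34 + 8 + 3, with no two terms consecutive in the sequence.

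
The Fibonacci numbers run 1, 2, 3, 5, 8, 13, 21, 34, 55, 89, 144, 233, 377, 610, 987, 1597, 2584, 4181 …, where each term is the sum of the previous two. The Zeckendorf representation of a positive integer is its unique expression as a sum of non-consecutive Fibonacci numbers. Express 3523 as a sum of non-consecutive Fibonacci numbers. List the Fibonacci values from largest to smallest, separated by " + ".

2584 + 610 + 233 + 89 + 5 + 2

Greedy algorithm:
subtract 2584 from 3523: 939 remains
subtract 610 from 939: 329 remains
subtract 233 from 329: 96 remains
subtract 89 from 96: 7 remains
subtract 5 from 7: 2 remains
subtract 2 from 2: 0 remains
So 3523 = 2584 + 610 + 233 + 89 + 5 + 2, with no two terms consecutive in the sequence.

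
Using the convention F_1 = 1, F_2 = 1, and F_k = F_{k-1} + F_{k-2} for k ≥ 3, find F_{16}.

Iterating the recurrence up to F_{10} = 55 and F_{9} = 34:
F_{11} = F_{10} + F_{9} = 55 + 34 = 89
F_{12} = F_{11} + F_{10} = 89 + 55 = 144
F_{13} = F_{12} + F_{11} = 144 + 89 = 233
F_{14} = F_{13} + F_{12} = 233 + 144 = 377
F_{15} = F_{14} + F_{13} = 377 + 233 = 610
F_{16} = F_{15} + F_{14} = 610 + 377 = 987

987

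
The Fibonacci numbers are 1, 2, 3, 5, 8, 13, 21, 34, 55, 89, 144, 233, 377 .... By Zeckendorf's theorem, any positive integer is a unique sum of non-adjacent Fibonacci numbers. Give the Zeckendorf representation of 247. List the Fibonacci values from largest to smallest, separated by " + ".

Repeatedly subtract the largest Fibonacci number that fits:
largest Fibonacci ≤ 247 is 233; 247 − 233 = 14
largest Fibonacci ≤ 14 is 13; 14 − 13 = 1
largest Fibonacci ≤ 1 is 1; 1 − 1 = 0
So 247 = 233 + 13 + 1, with no two terms consecutive in the sequence.

233 + 13 + 1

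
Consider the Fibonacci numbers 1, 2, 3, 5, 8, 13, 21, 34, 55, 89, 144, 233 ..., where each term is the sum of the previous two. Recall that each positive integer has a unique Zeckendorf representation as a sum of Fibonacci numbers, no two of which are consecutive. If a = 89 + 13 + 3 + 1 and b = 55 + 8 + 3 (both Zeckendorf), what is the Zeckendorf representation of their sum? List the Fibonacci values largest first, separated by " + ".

144 + 21 + 5 + 2

The two numbers are 106 and 66, so their sum is 172.
172: greatest Fibonacci not exceeding it is 144, leaving 28
28: greatest Fibonacci not exceeding it is 21, leaving 7
7: greatest Fibonacci not exceeding it is 5, leaving 2
2: greatest Fibonacci not exceeding it is 2, leaving 0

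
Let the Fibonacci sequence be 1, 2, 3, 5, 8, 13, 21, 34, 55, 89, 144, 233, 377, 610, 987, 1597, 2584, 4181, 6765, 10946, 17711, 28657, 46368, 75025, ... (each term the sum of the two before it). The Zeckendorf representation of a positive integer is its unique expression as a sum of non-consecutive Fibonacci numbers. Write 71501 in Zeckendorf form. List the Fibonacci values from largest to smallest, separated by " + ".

46368 ≤ 71501 < 75025, so take 46368; remainder 25133
17711 ≤ 25133 < 28657, so take 17711; remainder 7422
6765 ≤ 7422 < 10946, so take 6765; remainder 657
610 ≤ 657 < 987, so take 610; remainder 47
34 ≤ 47 < 55, so take 34; remainder 13
13 ≤ 13 < 21, so take 13; remainder 0
So 71501 = 46368 + 17711 + 6765 + 610 + 34 + 13, with no two terms consecutive in the sequence.

46368 + 17711 + 6765 + 610 + 34 + 13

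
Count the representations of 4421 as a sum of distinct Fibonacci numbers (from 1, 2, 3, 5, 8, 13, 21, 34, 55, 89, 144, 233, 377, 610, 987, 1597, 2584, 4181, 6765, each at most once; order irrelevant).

15

4421 = 4181+233+5+2 = 4181+144+89+5+2 = 2584+1597+233+5+2 = … (12 more), for 15 in all.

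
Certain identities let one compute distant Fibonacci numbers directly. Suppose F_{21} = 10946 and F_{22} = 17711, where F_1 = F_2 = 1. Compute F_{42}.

267914296

By the doubling identity F_{2k} = F_k(2F_{k+1} − F_k): F_{42} = 10946·(2·17711 − 10946) = 10946·24476 = 267914296.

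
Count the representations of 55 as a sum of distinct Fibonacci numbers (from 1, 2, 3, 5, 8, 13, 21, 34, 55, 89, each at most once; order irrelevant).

55 = 55 = 34+21 = 34+13+8 = 34+13+5+3 = 34+13+5+2+1 — 5 representations.

5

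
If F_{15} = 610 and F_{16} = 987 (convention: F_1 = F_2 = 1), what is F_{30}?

By the doubling identity F_{2k} = F_k(2F_{k+1} − F_k): F_{30} = 610·(2·987 − 610) = 610·1364 = 832040.

832040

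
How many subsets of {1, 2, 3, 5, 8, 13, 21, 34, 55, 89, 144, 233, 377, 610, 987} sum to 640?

Starting from the Zeckendorf form and repeatedly splitting a term F_k into F_{k−1} + F_{k−2} (when neither is already used) reaches every representation.
640 = 610+21+8+1 = 610+21+5+3+1 = 377+233+21+8+1 = … (9 more), for 12 in all.

12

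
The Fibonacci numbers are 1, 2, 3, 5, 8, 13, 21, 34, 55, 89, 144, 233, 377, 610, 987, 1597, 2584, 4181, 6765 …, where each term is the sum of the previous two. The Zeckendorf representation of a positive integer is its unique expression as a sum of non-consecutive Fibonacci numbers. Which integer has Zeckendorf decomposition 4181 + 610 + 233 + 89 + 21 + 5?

5139

4181 + 610 + 233 + 89 + 21 + 5 = 5139.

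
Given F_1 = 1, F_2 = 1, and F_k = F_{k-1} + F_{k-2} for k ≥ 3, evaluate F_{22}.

17711

Iterating the recurrence up to F_{17} = 1597 and F_{16} = 987:
F_{18} = F_{17} + F_{16} = 1597 + 987 = 2584
F_{19} = F_{18} + F_{17} = 2584 + 1597 = 4181
F_{20} = F_{19} + F_{18} = 4181 + 2584 = 6765
F_{21} = F_{20} + F_{19} = 6765 + 4181 = 10946
F_{22} = F_{21} + F_{20} = 10946 + 6765 = 17711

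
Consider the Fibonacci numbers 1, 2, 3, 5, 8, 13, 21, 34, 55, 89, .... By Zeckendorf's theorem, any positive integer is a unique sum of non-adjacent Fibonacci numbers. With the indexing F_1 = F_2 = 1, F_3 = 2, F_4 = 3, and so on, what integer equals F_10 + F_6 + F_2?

F_10 + F_6 + F_2 = 55 + 8 + 1 = 64.

64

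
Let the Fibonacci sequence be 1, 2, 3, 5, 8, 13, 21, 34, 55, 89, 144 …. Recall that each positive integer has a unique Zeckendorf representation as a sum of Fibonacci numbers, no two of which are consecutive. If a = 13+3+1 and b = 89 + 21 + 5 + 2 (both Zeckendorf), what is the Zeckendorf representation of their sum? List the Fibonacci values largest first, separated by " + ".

89 + 34 + 8 + 3

The two numbers are 17 and 117, so their sum is 134.
largest Fibonacci ≤ 134 is 89; 134 − 89 = 45
largest Fibonacci ≤ 45 is 34; 45 − 34 = 11
largest Fibonacci ≤ 11 is 8; 11 − 8 = 3
largest Fibonacci ≤ 3 is 3; 3 − 3 = 0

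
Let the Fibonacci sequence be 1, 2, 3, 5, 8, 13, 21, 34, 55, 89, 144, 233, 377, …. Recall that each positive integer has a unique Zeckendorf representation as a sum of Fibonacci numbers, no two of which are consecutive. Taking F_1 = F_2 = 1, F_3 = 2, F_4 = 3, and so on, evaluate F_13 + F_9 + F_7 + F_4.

283

F_13 + F_9 + F_7 + F_4 = 233 + 34 + 13 + 3 = 283.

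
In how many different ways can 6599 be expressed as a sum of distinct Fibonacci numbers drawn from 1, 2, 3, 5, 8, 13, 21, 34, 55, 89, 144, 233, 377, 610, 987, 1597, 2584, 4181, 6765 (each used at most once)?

12

Starting from the Zeckendorf form and repeatedly splitting a term F_k into F_{k−1} + F_{k−2} (when neither is already used) reaches every representation.
6599 = 4181+1597+610+144+55+8+3+1 = 4181+1597+610+144+34+21+8+3+1 = 4181+1597+377+233+144+55+8+3+1 = … (9 more), for 12 in all.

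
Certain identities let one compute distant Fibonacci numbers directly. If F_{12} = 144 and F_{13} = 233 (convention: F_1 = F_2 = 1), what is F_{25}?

By F_{2k+1} = F_k² + F_{k+1}²: F_{25} = 144² + 233² = 20736 + 54289 = 75025.

75025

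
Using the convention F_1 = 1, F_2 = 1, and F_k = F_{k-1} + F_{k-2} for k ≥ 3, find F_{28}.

317811

Iterating the recurrence up to F_{20} = 6765 and F_{19} = 4181:
F_{21} = F_{20} + F_{19} = 6765 + 4181 = 10946
F_{22} = F_{21} + F_{20} = 10946 + 6765 = 17711
F_{23} = F_{22} + F_{21} = 17711 + 10946 = 28657
F_{24} = F_{23} + F_{22} = 28657 + 17711 = 46368
F_{25} = F_{24} + F_{23} = 46368 + 28657 = 75025
F_{26} = F_{25} + F_{24} = 75025 + 46368 = 121393
F_{27} = F_{26} + F_{25} = 121393 + 75025 = 196418
F_{28} = F_{27} + F_{26} = 196418 + 121393 = 317811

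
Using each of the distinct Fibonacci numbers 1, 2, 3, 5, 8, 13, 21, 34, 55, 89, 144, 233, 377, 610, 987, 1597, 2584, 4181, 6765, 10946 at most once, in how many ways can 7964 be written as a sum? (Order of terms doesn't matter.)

54

7964 = 6765+987+144+55+13 = 6765+987+144+55+8+5 = 6765+987+144+34+21+13 = 6765+610+377+144+55+13 = … (50 more), for 54 in all.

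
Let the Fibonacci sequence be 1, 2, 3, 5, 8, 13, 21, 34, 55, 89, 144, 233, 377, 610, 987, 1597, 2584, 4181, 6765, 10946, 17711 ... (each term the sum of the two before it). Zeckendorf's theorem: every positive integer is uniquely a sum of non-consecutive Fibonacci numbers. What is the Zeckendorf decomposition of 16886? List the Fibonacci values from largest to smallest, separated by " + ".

largest Fibonacci ≤ 16886 is 10946; 16886 − 10946 = 5940
largest Fibonacci ≤ 5940 is 4181; 5940 − 4181 = 1759
largest Fibonacci ≤ 1759 is 1597; 1759 − 1597 = 162
largest Fibonacci ≤ 162 is 144; 162 − 144 = 18
largest Fibonacci ≤ 18 is 13; 18 − 13 = 5
largest Fibonacci ≤ 5 is 5; 5 − 5 = 0
So 16886 = 10946 + 4181 + 1597 + 144 + 13 + 5, with no two terms consecutive in the sequence.

10946 + 4181 + 1597 + 144 + 13 + 5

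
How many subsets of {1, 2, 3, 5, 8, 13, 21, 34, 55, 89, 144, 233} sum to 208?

8

208 = 144+55+8+1 = 144+55+5+3+1 = 144+34+21+8+1 = 144+34+21+5+3+1 = 89+55+34+21+8+1 = … (3 more), for 8 in all.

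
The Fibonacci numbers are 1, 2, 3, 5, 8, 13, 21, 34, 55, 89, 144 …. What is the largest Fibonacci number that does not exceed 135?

89 ≤ 135 < 144, so the largest Fibonacci number not exceeding 135 is 89.

89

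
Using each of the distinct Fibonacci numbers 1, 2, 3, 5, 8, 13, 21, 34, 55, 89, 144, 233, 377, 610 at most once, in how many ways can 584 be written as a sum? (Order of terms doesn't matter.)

Each representation comes from the Zeckendorf form by replacing some F_k with F_{k−1} + F_{k−2} where possible.
584 = 377+144+55+8 = 377+144+55+5+3 = 377+144+34+21+8 = … (15 more), for 18 in all.

18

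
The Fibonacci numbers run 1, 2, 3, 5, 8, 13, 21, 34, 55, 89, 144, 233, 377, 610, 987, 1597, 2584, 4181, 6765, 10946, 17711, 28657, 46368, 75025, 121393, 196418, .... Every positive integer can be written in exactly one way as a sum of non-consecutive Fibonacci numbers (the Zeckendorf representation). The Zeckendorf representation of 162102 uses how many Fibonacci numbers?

Greedy algorithm:
take 121393 (≤ 162102); 162102 − 121393 = 40709
take 28657 (≤ 40709); 40709 − 28657 = 12052
take 10946 (≤ 12052); 12052 − 10946 = 1106
take 987 (≤ 1106); 1106 − 987 = 119
take 89 (≤ 119); 119 − 89 = 30
take 21 (≤ 30); 30 − 21 = 9
take 8 (≤ 9); 9 − 8 = 1
take 1 (≤ 1); 1 − 1 = 0
162102 = 121393 + 28657 + 10946 + 987 + 89 + 21 + 8 + 1, which has 8 terms.

8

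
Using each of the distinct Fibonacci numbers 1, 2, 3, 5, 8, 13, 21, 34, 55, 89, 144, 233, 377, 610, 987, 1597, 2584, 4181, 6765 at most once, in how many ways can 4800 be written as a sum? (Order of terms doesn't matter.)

4800 = 4181+610+8+1 = 4181+610+5+3+1 = 4181+377+233+8+1 = 2584+1597+610+8+1 = 4181+377+233+5+3+1 = … (23 more), for 28 in all.

28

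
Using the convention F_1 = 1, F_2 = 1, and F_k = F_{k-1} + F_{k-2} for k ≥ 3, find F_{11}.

Iterating the recurrence up to F_{4} = 3 and F_{3} = 2:
F_{5} = F_{4} + F_{3} = 3 + 2 = 5
F_{6} = F_{5} + F_{4} = 5 + 3 = 8
F_{7} = F_{6} + F_{5} = 8 + 5 = 13
F_{8} = F_{7} + F_{6} = 13 + 8 = 21
F_{9} = F_{8} + F_{7} = 21 + 13 = 34
F_{10} = F_{9} + F_{8} = 34 + 21 = 55
F_{11} = F_{10} + F_{9} = 55 + 34 = 89

89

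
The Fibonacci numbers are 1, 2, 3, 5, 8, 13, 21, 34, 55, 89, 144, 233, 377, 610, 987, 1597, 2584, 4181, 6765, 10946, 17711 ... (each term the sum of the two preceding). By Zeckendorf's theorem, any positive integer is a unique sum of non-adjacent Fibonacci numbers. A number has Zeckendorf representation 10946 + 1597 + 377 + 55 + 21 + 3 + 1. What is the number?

13000

10946 + 1597 + 377 + 55 + 21 + 3 + 1 = 13000.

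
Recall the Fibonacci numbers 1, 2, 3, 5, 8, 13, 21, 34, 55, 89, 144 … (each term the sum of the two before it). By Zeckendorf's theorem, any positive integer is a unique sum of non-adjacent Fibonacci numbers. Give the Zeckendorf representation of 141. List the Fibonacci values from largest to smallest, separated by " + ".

Greedily peel off the largest Fibonacci term at each step:
subtract 89 from 141: 52 remains
subtract 34 from 52: 18 remains
subtract 13 from 18: 5 remains
subtract 5 from 5: 0 remains
So 141 = 89 + 34 + 13 + 5, with no two terms consecutive in the sequence.

89 + 34 + 13 + 5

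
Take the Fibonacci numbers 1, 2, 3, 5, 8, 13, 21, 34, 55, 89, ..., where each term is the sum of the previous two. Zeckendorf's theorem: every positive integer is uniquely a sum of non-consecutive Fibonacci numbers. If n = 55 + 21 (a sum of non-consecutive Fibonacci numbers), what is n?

55 + 21 = 76.

76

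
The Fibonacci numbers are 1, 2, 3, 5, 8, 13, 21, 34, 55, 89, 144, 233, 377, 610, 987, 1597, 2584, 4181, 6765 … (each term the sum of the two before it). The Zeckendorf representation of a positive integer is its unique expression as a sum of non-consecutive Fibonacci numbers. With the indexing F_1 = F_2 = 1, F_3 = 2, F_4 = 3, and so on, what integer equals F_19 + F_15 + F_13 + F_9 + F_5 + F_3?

F_19 + F_15 + F_13 + F_9 + F_5 + F_3 = 4181 + 610 + 233 + 34 + 5 + 2 = 5065.

5065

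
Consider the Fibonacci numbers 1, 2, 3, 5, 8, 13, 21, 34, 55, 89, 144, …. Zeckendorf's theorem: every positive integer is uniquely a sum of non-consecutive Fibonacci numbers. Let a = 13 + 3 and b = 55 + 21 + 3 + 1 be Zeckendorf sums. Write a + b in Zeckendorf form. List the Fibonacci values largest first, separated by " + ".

89 + 5 + 2

The two numbers are 16 and 80, so their sum is 96.
Greedily peel off the largest Fibonacci term at each step:
96: greatest Fibonacci not exceeding it is 89, leaving 7
7: greatest Fibonacci not exceeding it is 5, leaving 2
2: greatest Fibonacci not exceeding it is 2, leaving 0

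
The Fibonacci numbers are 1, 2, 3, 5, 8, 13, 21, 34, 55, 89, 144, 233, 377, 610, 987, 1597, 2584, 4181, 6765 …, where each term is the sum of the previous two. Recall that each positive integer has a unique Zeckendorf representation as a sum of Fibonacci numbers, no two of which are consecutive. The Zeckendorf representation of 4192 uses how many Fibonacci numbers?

4192: greatest Fibonacci not exceeding it is 4181, leaving 11
11: greatest Fibonacci not exceeding it is 8, leaving 3
3: greatest Fibonacci not exceeding it is 3, leaving 0
4192 = 4181 + 8 + 3, which has 3 terms.

3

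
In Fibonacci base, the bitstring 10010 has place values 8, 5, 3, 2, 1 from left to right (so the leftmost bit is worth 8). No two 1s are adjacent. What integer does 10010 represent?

10

Summing the place values of the 1 bits: 8 + 2 = 10.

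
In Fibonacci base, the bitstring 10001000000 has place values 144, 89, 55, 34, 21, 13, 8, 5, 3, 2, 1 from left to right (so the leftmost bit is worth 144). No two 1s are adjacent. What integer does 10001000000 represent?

165

Summing the place values of the 1 bits: 144 + 21 = 165.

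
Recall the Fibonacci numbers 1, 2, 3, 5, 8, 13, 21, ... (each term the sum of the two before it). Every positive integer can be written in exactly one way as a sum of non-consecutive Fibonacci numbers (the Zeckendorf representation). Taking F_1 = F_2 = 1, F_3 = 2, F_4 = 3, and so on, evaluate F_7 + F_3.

F_7 + F_3 = 13 + 2 = 15.

15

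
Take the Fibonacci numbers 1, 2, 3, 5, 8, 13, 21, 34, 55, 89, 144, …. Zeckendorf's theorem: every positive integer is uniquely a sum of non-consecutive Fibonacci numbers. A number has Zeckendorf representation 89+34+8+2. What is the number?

133

89+34+8+2 = 133.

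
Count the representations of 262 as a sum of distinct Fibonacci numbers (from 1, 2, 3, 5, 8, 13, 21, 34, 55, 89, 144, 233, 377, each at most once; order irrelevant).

15

Starting from the Zeckendorf form and repeatedly splitting a term F_k into F_{k−1} + F_{k−2} (when neither is already used) reaches every representation.
262 = 233+21+8 = 233+21+5+3 = 144+89+21+8 = 233+21+5+2+1 = … (11 more), for 15 in all.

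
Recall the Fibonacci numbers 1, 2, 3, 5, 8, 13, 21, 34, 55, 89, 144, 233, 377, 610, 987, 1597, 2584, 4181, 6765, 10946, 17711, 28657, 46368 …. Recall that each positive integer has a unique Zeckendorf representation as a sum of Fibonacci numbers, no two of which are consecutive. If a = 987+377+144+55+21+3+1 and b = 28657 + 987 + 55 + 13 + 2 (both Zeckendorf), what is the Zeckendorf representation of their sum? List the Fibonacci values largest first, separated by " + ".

The two numbers are 1588 and 29714, so their sum is 31302.
Greedy algorithm:
largest Fibonacci ≤ 31302 is 28657; 31302 − 28657 = 2645
largest Fibonacci ≤ 2645 is 2584; 2645 − 2584 = 61
largest Fibonacci ≤ 61 is 55; 61 − 55 = 6
largest Fibonacci ≤ 6 is 5; 6 − 5 = 1
largest Fibonacci ≤ 1 is 1; 1 − 1 = 0

28657 + 2584 + 55 + 5 + 1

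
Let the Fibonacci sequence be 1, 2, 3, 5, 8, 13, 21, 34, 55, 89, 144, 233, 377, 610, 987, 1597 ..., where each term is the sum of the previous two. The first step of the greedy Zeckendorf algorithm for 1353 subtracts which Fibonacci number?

987 ≤ 1353 < 1597, so the largest Fibonacci number not exceeding 1353 is 987.

987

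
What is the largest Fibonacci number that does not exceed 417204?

317811 ≤ 417204 < 514229, so the largest Fibonacci number not exceeding 417204 is 317811.

317811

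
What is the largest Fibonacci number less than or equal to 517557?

514229

514229 ≤ 517557 < 832040, so the largest Fibonacci number not exceeding 517557 is 514229.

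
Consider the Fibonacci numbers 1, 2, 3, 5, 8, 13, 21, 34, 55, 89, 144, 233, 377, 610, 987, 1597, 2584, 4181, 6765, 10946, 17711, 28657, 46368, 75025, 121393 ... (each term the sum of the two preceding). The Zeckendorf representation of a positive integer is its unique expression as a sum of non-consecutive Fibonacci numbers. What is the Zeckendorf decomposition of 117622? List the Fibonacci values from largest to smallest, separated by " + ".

75025 + 28657 + 10946 + 2584 + 377 + 21 + 8 + 3 + 1

Greedily peel off the largest Fibonacci term at each step:
117622: greatest Fibonacci not exceeding it is 75025, leaving 42597
42597: greatest Fibonacci not exceeding it is 28657, leaving 13940
13940: greatest Fibonacci not exceeding it is 10946, leaving 2994
2994: greatest Fibonacci not exceeding it is 2584, leaving 410
410: greatest Fibonacci not exceeding it is 377, leaving 33
33: greatest Fibonacci not exceeding it is 21, leaving 12
12: greatest Fibonacci not exceeding it is 8, leaving 4
4: greatest Fibonacci not exceeding it is 3, leaving 1
1: greatest Fibonacci not exceeding it is 1, leaving 0
So 117622 = 75025 + 28657 + 10946 + 2584 + 377 + 21 + 8 + 3 + 1, with no two terms consecutive in the sequence.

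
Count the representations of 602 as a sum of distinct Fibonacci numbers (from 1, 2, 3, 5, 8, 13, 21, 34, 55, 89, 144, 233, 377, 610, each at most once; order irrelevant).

10

602 = 377+144+55+21+5 = 377+144+55+21+3+2 = 377+144+55+13+8+5 = … (7 more), for 10 in all.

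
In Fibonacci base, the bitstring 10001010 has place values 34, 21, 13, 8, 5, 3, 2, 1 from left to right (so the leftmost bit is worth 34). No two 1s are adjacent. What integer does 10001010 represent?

Summing the place values of the 1 bits: 34 + 5 + 2 = 41.

41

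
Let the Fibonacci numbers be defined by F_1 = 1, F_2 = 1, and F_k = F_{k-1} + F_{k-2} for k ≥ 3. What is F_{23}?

Iterating the recurrence up to F_{15} = 610 and F_{14} = 377:
F_{16} = F_{15} + F_{14} = 610 + 377 = 987
F_{17} = F_{16} + F_{15} = 987 + 610 = 1597
F_{18} = F_{17} + F_{16} = 1597 + 987 = 2584
F_{19} = F_{18} + F_{17} = 2584 + 1597 = 4181
F_{20} = F_{19} + F_{18} = 4181 + 2584 = 6765
F_{21} = F_{20} + F_{19} = 6765 + 4181 = 10946
F_{22} = F_{21} + F_{20} = 10946 + 6765 = 17711
F_{23} = F_{22} + F_{21} = 17711 + 10946 = 28657

28657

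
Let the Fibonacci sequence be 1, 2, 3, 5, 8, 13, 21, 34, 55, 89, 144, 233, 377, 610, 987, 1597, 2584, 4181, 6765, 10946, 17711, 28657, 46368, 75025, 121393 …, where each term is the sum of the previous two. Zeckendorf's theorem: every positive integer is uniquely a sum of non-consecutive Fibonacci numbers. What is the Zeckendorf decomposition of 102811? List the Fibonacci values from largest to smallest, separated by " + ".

Repeatedly subtract the largest Fibonacci number that fits:
take 75025 (≤ 102811); 102811 − 75025 = 27786
take 17711 (≤ 27786); 27786 − 17711 = 10075
take 6765 (≤ 10075); 10075 − 6765 = 3310
take 2584 (≤ 3310); 3310 − 2584 = 726
take 610 (≤ 726); 726 − 610 = 116
take 89 (≤ 116); 116 − 89 = 27
take 21 (≤ 27); 27 − 21 = 6
take 5 (≤ 6); 6 − 5 = 1
take 1 (≤ 1); 1 − 1 = 0
So 102811 = 75025 + 17711 + 6765 + 2584 + 610 + 89 + 21 + 5 + 1, with no two terms consecutive in the sequence.

75025 + 17711 + 6765 + 2584 + 610 + 89 + 21 + 5 + 1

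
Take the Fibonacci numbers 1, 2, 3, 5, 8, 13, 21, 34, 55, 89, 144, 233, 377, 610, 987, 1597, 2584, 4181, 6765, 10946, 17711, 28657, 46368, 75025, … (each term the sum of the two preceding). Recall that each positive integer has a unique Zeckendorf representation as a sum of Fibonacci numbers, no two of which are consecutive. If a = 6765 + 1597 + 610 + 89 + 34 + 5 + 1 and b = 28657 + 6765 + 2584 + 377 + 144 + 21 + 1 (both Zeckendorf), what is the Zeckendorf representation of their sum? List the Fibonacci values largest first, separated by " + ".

46368 + 987 + 233 + 55 + 5 + 2

The two numbers are 9101 and 38549, so their sum is 47650.
Repeatedly subtract the largest Fibonacci number that fits:
take 46368 (≤ 47650); 47650 − 46368 = 1282
take 987 (≤ 1282); 1282 − 987 = 295
take 233 (≤ 295); 295 − 233 = 62
take 55 (≤ 62); 62 − 55 = 7
take 5 (≤ 7); 7 − 5 = 2
take 2 (≤ 2); 2 − 2 = 0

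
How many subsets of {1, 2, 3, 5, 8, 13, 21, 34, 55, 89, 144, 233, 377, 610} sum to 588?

4

588 = 377+144+55+8+3+1 = 377+144+34+21+8+3+1 = 377+89+55+34+21+8+3+1 = … (1 more), for 4 in all.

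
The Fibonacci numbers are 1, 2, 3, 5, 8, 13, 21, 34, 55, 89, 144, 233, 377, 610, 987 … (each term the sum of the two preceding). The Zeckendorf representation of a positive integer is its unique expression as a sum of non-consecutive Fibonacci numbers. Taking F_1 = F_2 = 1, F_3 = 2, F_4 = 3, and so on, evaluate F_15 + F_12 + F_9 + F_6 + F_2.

F_15 + F_12 + F_9 + F_6 + F_2 = 610 + 144 + 34 + 8 + 1 = 797.

797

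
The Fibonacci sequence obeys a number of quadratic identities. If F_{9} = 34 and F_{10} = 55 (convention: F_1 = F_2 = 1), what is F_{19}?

4181

By F_{2k+1} = F_k² + F_{k+1}²: F_{19} = 34² + 55² = 1156 + 3025 = 4181.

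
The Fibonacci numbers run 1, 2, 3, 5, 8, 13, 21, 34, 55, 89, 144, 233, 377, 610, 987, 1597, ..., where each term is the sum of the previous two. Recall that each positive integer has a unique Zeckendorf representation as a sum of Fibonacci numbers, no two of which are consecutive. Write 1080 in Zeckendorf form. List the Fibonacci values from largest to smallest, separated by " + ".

987 + 89 + 3 + 1

1080 − 987 = 93
93 − 89 = 4
4 − 3 = 1
1 − 1 = 0
So 1080 = 987 + 89 + 3 + 1, with no two terms consecutive in the sequence.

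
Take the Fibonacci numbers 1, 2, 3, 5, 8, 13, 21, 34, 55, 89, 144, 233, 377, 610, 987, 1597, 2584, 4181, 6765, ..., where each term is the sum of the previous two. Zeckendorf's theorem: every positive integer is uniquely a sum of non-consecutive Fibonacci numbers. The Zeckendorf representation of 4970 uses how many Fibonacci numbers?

Greedily peel off the largest Fibonacci term at each step:
4970: greatest Fibonacci not exceeding it is 4181, leaving 789
789: greatest Fibonacci not exceeding it is 610, leaving 179
179: greatest Fibonacci not exceeding it is 144, leaving 35
35: greatest Fibonacci not exceeding it is 34, leaving 1
1: greatest Fibonacci not exceeding it is 1, leaving 0
4970 = 4181 + 610 + 144 + 34 + 1, which has 5 terms.

5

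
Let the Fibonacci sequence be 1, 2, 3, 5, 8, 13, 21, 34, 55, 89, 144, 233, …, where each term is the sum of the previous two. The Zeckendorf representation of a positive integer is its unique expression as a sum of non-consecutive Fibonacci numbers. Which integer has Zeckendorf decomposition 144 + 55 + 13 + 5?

217

144 + 55 + 13 + 5 = 217.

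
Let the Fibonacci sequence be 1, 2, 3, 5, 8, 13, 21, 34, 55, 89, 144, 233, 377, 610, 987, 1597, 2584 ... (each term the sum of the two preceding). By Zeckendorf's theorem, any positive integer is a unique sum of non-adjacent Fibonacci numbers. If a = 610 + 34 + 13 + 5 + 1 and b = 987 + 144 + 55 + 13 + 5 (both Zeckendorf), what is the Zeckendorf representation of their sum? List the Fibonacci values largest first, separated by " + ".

The two numbers are 663 and 1204, so their sum is 1867.
take 1597 (≤ 1867); 1867 − 1597 = 270
take 233 (≤ 270); 270 − 233 = 37
take 34 (≤ 37); 37 − 34 = 3
take 3 (≤ 3); 3 − 3 = 0

1597 + 233 + 34 + 3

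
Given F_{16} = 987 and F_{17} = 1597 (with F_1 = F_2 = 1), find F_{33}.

3524578

By F_{2k+1} = F_k² + F_{k+1}²: F_{33} = 987² + 1597² = 974169 + 2550409 = 3524578.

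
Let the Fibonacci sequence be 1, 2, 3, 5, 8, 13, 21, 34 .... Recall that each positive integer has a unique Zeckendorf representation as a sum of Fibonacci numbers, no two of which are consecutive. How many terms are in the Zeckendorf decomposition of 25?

Greedy algorithm:
largest Fibonacci ≤ 25 is 21; 25 − 21 = 4
largest Fibonacci ≤ 4 is 3; 4 − 3 = 1
largest Fibonacci ≤ 1 is 1; 1 − 1 = 0
25 = 21 + 3 + 1, which has 3 terms.

3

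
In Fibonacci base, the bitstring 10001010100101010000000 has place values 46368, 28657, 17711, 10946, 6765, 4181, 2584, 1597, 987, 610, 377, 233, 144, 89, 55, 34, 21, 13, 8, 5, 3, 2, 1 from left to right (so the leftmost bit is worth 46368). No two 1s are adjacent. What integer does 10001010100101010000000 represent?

57060

Summing the place values of the 1 bits: 46368 + 6765 + 2584 + 987 + 233 + 89 + 34 = 57060.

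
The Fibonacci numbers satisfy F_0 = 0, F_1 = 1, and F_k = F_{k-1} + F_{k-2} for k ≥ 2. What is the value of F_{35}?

9227465

Iterating the recurrence up to F_{30} = 832040 and F_{29} = 514229:
F_{31} = F_{30} + F_{29} = 832040 + 514229 = 1346269
F_{32} = F_{31} + F_{30} = 1346269 + 832040 = 2178309
F_{33} = F_{32} + F_{31} = 2178309 + 1346269 = 3524578
F_{34} = F_{33} + F_{32} = 3524578 + 2178309 = 5702887
F_{35} = F_{34} + F_{33} = 5702887 + 3524578 = 9227465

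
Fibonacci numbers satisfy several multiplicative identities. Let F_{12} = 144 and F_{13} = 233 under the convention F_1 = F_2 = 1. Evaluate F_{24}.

By the doubling identity F_{2k} = F_k(2F_{k+1} − F_k): F_{24} = 144·(2·233 − 144) = 144·322 = 46368.

46368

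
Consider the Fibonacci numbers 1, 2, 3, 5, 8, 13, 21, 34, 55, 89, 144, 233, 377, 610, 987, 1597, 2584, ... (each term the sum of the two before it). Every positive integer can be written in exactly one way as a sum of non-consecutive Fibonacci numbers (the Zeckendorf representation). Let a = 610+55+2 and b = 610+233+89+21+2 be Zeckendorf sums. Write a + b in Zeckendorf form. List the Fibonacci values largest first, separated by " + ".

1597 + 21 + 3 + 1

The two numbers are 667 and 955, so their sum is 1622.
1622: greatest Fibonacci not exceeding it is 1597, leaving 25
25: greatest Fibonacci not exceeding it is 21, leaving 4
4: greatest Fibonacci not exceeding it is 3, leaving 1
1: greatest Fibonacci not exceeding it is 1, leaving 0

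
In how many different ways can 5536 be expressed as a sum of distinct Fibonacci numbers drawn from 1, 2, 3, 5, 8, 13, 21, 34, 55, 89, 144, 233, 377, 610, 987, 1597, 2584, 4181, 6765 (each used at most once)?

16

Starting from the Zeckendorf form and repeatedly splitting a term F_k into F_{k−1} + F_{k−2} (when neither is already used) reaches every representation.
5536 = 4181+987+233+89+34+8+3+1 = 4181+987+233+89+21+13+8+3+1 = 4181+610+377+233+89+34+8+3+1 = … (13 more), for 16 in all.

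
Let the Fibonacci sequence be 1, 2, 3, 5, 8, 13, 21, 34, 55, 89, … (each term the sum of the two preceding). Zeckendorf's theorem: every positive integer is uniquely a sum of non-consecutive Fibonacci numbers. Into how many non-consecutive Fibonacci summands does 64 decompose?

take 55 (≤ 64); 64 − 55 = 9
take 8 (≤ 9); 9 − 8 = 1
take 1 (≤ 1); 1 − 1 = 0
64 = 55 + 8 + 1, which has 3 terms.

3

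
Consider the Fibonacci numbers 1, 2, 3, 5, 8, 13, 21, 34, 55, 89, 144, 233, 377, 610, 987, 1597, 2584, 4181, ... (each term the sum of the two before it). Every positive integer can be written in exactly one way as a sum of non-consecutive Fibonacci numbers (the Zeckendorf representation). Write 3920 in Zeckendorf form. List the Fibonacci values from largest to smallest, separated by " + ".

Repeatedly subtract the largest Fibonacci number that fits:
take 2584 (≤ 3920); 3920 − 2584 = 1336
take 987 (≤ 1336); 1336 − 987 = 349
take 233 (≤ 349); 349 − 233 = 116
take 89 (≤ 116); 116 − 89 = 27
take 21 (≤ 27); 27 − 21 = 6
take 5 (≤ 6); 6 − 5 = 1
take 1 (≤ 1); 1 − 1 = 0
So 3920 = 2584 + 987 + 233 + 89 + 21 + 5 + 1, with no two terms consecutive in the sequence.

2584 + 987 + 233 + 89 + 21 + 5 + 1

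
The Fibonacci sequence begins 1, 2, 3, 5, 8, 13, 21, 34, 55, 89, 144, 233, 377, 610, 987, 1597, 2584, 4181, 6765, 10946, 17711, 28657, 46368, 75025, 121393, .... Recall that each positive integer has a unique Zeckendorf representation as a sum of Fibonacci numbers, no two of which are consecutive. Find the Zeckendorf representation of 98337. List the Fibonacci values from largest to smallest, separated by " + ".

75025 + 17711 + 4181 + 987 + 377 + 55 + 1

subtract 75025 from 98337: 23312 remains
subtract 17711 from 23312: 5601 remains
subtract 4181 from 5601: 1420 remains
subtract 987 from 1420: 433 remains
subtract 377 from 433: 56 remains
subtract 55 from 56: 1 remains
subtract 1 from 1: 0 remains
So 98337 = 75025 + 17711 + 4181 + 987 + 377 + 55 + 1, with no two terms consecutive in the sequence.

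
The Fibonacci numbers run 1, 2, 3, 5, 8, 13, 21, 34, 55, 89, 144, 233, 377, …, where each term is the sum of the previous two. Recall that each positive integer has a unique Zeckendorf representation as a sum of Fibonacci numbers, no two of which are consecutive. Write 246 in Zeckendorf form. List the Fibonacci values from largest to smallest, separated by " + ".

233 + 13

Greedy algorithm:
largest Fibonacci ≤ 246 is 233; 246 − 233 = 13
largest Fibonacci ≤ 13 is 13; 13 − 13 = 0
So 246 = 233 + 13, with no two terms consecutive in the sequence.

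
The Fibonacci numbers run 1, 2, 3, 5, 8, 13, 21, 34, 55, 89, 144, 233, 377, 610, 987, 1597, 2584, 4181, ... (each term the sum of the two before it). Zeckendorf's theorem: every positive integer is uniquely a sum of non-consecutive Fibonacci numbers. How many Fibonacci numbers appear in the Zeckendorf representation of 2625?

4

Greedy algorithm:
take 2584 (≤ 2625); 2625 − 2584 = 41
take 34 (≤ 41); 41 − 34 = 7
take 5 (≤ 7); 7 − 5 = 2
take 2 (≤ 2); 2 − 2 = 0
2625 = 2584 + 34 + 5 + 2, which has 4 terms.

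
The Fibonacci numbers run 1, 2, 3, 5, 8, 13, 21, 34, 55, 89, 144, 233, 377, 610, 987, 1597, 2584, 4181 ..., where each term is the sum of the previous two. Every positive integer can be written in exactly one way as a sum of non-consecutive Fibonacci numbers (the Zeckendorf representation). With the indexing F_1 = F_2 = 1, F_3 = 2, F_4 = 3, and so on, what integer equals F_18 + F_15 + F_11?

F_18 + F_15 + F_11 = 2584 + 610 + 89 = 3283.

3283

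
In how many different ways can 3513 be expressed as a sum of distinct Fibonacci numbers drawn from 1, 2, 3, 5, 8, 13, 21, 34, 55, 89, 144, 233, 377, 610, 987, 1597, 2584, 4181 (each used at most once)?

Each representation comes from the Zeckendorf form by replacing some F_k with F_{k−1} + F_{k−2} where possible.
3513 = 2584+610+233+55+21+8+2 = 2584+610+233+55+21+5+3+2 = 2584+610+144+89+55+21+8+2 = 2584+610+233+55+13+8+5+3+2 = … (20 more), for 24 in all.

24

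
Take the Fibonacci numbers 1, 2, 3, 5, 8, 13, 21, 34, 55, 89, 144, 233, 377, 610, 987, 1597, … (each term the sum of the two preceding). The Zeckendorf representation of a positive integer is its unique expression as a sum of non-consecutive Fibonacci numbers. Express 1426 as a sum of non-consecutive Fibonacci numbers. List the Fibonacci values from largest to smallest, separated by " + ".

987 + 377 + 55 + 5 + 2

1426 − 987 = 439
439 − 377 = 62
62 − 55 = 7
7 − 5 = 2
2 − 2 = 0
So 1426 = 987 + 377 + 55 + 5 + 2, with no two terms consecutive in the sequence.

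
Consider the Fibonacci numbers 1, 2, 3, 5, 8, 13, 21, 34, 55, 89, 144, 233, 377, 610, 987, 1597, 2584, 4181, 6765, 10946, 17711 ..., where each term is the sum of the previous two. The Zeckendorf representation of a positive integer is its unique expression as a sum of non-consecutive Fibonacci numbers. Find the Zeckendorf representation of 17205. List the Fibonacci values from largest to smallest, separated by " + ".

10946 + 4181 + 1597 + 377 + 89 + 13 + 2

Repeatedly subtract the largest Fibonacci number that fits:
17205 − 10946 = 6259
6259 − 4181 = 2078
2078 − 1597 = 481
481 − 377 = 104
104 − 89 = 15
15 − 13 = 2
2 − 2 = 0
So 17205 = 10946 + 4181 + 1597 + 377 + 89 + 13 + 2, with no two terms consecutive in the sequence.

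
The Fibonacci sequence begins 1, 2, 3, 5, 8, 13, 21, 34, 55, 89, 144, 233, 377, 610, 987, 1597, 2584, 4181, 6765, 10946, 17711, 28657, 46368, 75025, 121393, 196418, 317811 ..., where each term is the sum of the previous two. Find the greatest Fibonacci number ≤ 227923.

196418

196418 ≤ 227923 < 317811, so the largest Fibonacci number not exceeding 227923 is 196418.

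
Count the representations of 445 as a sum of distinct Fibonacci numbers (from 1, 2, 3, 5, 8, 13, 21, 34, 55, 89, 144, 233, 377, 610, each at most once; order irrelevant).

Each representation comes from the Zeckendorf form by replacing some F_k with F_{k−1} + F_{k−2} where possible.
445 = 377+55+13 = 377+55+8+5 = 377+34+21+13 = 233+144+55+13 = 377+55+8+3+2 = … (10 more), for 15 in all.

15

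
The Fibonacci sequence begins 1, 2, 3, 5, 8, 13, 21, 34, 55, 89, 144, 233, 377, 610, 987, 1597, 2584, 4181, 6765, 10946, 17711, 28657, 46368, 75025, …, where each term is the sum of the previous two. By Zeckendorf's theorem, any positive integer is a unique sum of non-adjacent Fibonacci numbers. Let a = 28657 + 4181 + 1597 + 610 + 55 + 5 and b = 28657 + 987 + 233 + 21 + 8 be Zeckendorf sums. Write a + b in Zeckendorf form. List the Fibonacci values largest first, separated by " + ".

The two numbers are 35105 and 29906, so their sum is 65011.
Greedily peel off the largest Fibonacci term at each step:
46368 ≤ 65011 < 75025, so take 46368; remainder 18643
17711 ≤ 18643 < 28657, so take 17711; remainder 932
610 ≤ 932 < 987, so take 610; remainder 322
233 ≤ 322 < 377, so take 233; remainder 89
89 ≤ 89 < 144, so take 89; remainder 0

46368 + 17711 + 610 + 233 + 89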